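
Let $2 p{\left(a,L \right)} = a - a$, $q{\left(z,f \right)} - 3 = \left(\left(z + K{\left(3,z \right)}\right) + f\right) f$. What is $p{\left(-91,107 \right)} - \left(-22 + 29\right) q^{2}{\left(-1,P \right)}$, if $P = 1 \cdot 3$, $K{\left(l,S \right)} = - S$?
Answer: $-1008$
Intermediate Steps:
$P = 3$
$q{\left(z,f \right)} = 3 + f^{2}$ ($q{\left(z,f \right)} = 3 + \left(\left(z - z\right) + f\right) f = 3 + \left(0 + f\right) f = 3 + f f = 3 + f^{2}$)
$p{\left(a,L \right)} = 0$ ($p{\left(a,L \right)} = \frac{a - a}{2} = \frac{1}{2} \cdot 0 = 0$)
$p{\left(-91,107 \right)} - \left(-22 + 29\right) q^{2}{\left(-1,P \right)} = 0 - \left(-22 + 29\right) \left(3 + 3^{2}\right)^{2} = 0 - 7 \left(3 + 9\right)^{2} = 0 - 7 \cdot 12^{2} = 0 - 7 \cdot 144 = 0 - 1008 = -1008$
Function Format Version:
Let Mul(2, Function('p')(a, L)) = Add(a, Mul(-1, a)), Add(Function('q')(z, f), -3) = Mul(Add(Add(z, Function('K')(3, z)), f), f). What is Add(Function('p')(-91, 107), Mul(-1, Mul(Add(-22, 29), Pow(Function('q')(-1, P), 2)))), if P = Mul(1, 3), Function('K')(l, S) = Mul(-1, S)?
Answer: -1008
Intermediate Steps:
P = 3
Function('q')(z, f) = Add(3, Pow(f, 2)) (Function('q')(z, f) = Add(3, Mul(Add(Add(z, Mul(-1, z)), f), f)) = Add(3, Mul(Add(0, f), f)) = Add(3, Mul(f, f)) = Add(3, Pow(f, 2)))
Function('p')(a, L) = 0 (Function('p')(a, L) = Mul(Rational(1, 2), Add(a, Mul(-1, a))) = Mul(Rational(1, 2), 0) = 0)
Add(Function('p')(-91, 107), Mul(-1, Mul(Add(-22, 29), Pow(Function('q')(-1, P), 2)))) = Add(0, Mul(-1, Mul(Add(-22, 29), Pow(Add(3, Pow(3, 2)), 2)))) = Add(0, Mul(-1, Mul(7, Pow(Add(3, 9), 2)))) = Add(0, Mul(-1, Mul(7, Pow(12, 2)))) = Add(0, Mul(-1, Mul(7, 144))) = Add(0, Mul(-1, 1008)) = Add(0, -1008) = -1008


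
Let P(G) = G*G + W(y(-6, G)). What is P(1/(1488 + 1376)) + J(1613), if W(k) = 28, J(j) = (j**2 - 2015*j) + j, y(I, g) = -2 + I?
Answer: -5305251375359/8202496 ≈ -6.4679e+5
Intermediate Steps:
J(j) = j**2 - 2014*j
P(G) = 28 + G**2 (P(G) = G*G + 28 = G**2 + 28 = 28 + G**2)
P(1/(1488 + 1376)) + J(1613) = (28 + (1/(1488 + 1376))**2) + 1613*(-2014 + 1613) = (28 + (1/2864)**2) + 1613*(-401) = (28 + (1/2864)**2) - 646813 = (28 + 1/8202496) - 646813 = 229669889/8202496 - 646813 = -5305251375359/8202496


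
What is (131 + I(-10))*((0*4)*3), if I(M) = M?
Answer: 0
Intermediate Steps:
(131 + I(-10))*((0*4)*3) = (131 - 10)*((0*4)*3) = 121*(0*3) = 121*0 = 0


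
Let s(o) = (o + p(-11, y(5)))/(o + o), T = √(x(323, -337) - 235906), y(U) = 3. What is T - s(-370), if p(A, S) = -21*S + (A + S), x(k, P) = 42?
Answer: -441/740 + 2*I*√58966 ≈ -0.59595 + 485.66*I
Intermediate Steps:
p(A, S) = A - 20*S
T = 2*I*√58966 (T = √(42 - 235906) = √(-235864) = 2*I*√58966 ≈ 485.66*I)
s(o) = (-71 + o)/(2*o) (s(o) = (o + (-11 - 20*3))/(o + o) = (o + (-11 - 60))/((2*o)) = (o - 71)*(1/(2*o)) = (-71 + o)*(1/(2*o)) = (-71 + o)/(2*o))
T - s(-370) = 2*I*√58966 - (-71 - 370)/(2*(-370)) = 2*I*√58966 - (-1)*(-441)/(2*370) = 2*I*√58966 - 1*441/740 = 2*I*√58966 - 441/740 = -441/740 + 2*I*√58966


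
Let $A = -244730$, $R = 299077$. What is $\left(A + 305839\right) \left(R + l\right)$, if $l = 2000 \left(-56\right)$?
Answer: $11432088393$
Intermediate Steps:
$l = -112000$
$\left(A + 305839\right) \left(R + l\right) = \left(-244730 + 305839\right) \left(299077 - 112000\right) = 61109 \cdot 187077 = 11432088393$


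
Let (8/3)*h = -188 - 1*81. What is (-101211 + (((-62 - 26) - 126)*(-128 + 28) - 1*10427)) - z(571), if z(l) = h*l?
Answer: -261107/8 ≈ -32638.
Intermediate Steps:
h = -807/8 (h = 3*(-188 - 1*81)/8 = 3*(-188 - 81)/8 = (3/8)*(-269) = -807/8 ≈ -100.88)
z(l) = -807*l/8
(-101211 + (((-62 - 26) - 126)*(-128 + 28) - 1*10427)) - z(571) = (-101211 + (((-62 - 26) - 126)*(-128 + 28) - 1*10427)) - (-807)*571/8 = (-101211 + ((-88 - 126)*(-100) - 10427)) - 1*(-460797/8) = (-101211 + (-214*(-100) - 10427)) + 460797/8 = (-101211 + (21400 - 10427)) + 460797/8 = (-101211 + 10973) + 460797/8 = -90238 + 460797/8 = -261107/8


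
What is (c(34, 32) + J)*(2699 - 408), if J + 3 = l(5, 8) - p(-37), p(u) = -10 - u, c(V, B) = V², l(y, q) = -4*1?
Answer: 2570502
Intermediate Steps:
l(y, q) = -4
J = -34 (J = -3 + (-4 - (-10 - 1*(-37))) = -3 + (-4 - (-10 + 37)) = -3 + (-4 - 1*27) = -3 + (-4 - 27) = -3 - 31 = -34)
(c(34, 32) + J)*(2699 - 408) = (34² - 34)*(2699 - 408) = (1156 - 34)*2291 = 1122*2291 = 2570502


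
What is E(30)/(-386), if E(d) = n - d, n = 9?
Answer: 21/386 ≈ 0.054404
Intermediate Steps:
E(d) = 9 - d
E(30)/(-386) = (9 - 1*30)/(-386) = (9 - 30)*(-1/386) = -21*(-1/386) = 21/386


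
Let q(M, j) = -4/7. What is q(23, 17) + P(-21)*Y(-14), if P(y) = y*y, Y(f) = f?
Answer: -43222/7 ≈ -6174.6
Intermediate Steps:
q(M, j) = -4/7 (q(M, j) = -4*⅐ = -4/7)
P(y) = y²
q(23, 17) + P(-21)*Y(-14) = -4/7 + (-21)²*(-14) = -4/7 + 441*(-14) = -4/7 - 6174 = -43222/7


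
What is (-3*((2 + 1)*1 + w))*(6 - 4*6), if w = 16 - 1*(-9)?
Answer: 1512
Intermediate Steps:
w = 25 (w = 16 + 9 = 25)
(-3*((2 + 1)*1 + w))*(6 - 4*6) = (-3*((2 + 1)*1 + 25))*(6 - 4*6) = (-3*(3*1 + 25))*(6 - 24) = -3*(3 + 25)*(-18) = -3*28*(-18) = -84*(-18) = 1512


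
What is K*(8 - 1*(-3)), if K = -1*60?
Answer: -660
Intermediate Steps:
K = -60
K*(8 - 1*(-3)) = -60*(8 - 1*(-3)) = -60*(8 + 3) = -60*11 = -660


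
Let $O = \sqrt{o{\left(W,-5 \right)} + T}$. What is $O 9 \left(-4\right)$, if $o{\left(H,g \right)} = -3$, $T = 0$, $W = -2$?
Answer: $- 36 i \sqrt{3} \approx - 62.354 i$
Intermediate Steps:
$O = i \sqrt{3}$ ($O = \sqrt{-3 + 0} = \sqrt{-3} = i \sqrt{3} \approx 1.732 i$)
$O 9 \left(-4\right) = i \sqrt{3} \cdot 9 \left(-4\right) = 9 i \sqrt{3} \left(-4\right) = - 36 i \sqrt{3}$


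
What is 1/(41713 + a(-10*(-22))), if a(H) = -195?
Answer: 1/41518 ≈ 2.4086e-5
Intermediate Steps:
1/(41713 + a(-10*(-22))) = 1/(41713 - 195) = 1/41518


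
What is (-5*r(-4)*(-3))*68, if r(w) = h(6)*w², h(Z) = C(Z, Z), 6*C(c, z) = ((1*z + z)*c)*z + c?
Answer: 1191360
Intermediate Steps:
C(c, z) = c/6 + c*z²/3 (C(c, z) = (((1*z + z)*c)*z + c)/6 = (((z + z)*c)*z + c)/6 = (((2*z)*c)*z + c)/6 = ((2*c*z)*z + c)/6 = (2*c*z² + c)/6 = (c + 2*c*z²)/6 = c/6 + c*z²/3)
h(Z) = Z*(1 + 2*Z²)/6
r(w) = 73*w² (r(w) = ((⅓)*6³ + (⅙)*6)*w² = ((⅓)*216 + 1)*w² = (72 + 1)*w² = 73*w²)
(-5*r(-4)*(-3))*68 = (-365*(-4)²*(-3))*68 = (-365*16*(-3))*68 = (-5*1168*(-3))*68 = -5840*(-3)*68 = 17520*68 = 1191360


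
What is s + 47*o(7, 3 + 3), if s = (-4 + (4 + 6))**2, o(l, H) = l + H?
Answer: 647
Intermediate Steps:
o(l, H) = H + l
s = 36 (s = (-4 + 10)**2 = 6**2 = 36)
s + 47*o(7, 3 + 3) = 36 + 47*((3 + 3) + 7) = 36 + 47*(6 + 7) = 36 + 47*13 = 36 + 611 = 647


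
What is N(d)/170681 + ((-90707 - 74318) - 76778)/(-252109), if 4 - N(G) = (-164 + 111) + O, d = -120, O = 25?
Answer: 41279245331/43030216229 ≈ 0.95931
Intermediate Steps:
N(G) = 32 (N(G) = 4 - ((-164 + 111) + 25) = 4 - (-53 + 25) = 4 - 1*(-28) = 4 + 28 = 32)
N(d)/170681 + ((-90707 - 74318) - 76778)/(-252109) = 32/170681 + ((-90707 - 74318) - 76778)/(-252109) = 32*(1/170681) + (-165025 - 76778)*(-1/252109) = 32/170681 - 241803*(-1/252109) = 32/170681 + 241803/252109 = 41279245331/43030216229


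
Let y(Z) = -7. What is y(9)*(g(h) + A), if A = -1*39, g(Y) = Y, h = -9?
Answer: 336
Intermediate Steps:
A = -39
y(9)*(g(h) + A) = -7*(-9 - 39) = -7*(-48) = 336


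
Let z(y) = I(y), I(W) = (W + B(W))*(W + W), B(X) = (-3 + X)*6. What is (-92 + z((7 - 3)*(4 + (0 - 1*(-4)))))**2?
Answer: 171400464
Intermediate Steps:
B(X) = -18 + 6*X
I(W) = 2*W*(-18 + 7*W) (I(W) = (W + (-18 + 6*W))*(W + W) = (-18 + 7*W)*(2*W) = 2*W*(-18 + 7*W))
z(y) = 2*y*(-18 + 7*y)
(-92 + z((7 - 3)*(4 + (0 - 1*(-4)))))**2 = (-92 + 2*((7 - 3)*(4 + (0 - 1*(-4))))*(-18 + 7*((7 - 3)*(4 + (0 - 1*(-4))))))**2 = (-92 + 2*(4*(4 + (0 + 4)))*(-18 + 7*(4*(4 + (0 + 4)))))**2 = (-92 + 2*(4*(4 + 4))*(-18 + 7*(4*(4 + 4))))**2 = (-92 + 2*(4*8)*(-18 + 7*(4*8)))**2 = (-92 + 2*32*(-18 + 7*32))**2 = (-92 + 2*32*(-18 + 224))**2 = (-92 + 2*32*206)**2 = (-92 + 13184)**2 = 13092**2 = 171400464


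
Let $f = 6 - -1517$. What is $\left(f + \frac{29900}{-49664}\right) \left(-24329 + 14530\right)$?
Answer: $- \frac{185221609307}{12416} \approx -1.4918 \cdot 10^{7}$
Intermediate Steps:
$f = 1523$ ($f = 6 + 1517 = 1523$)
$\left(f + \frac{29900}{-49664}\right) \left(-24329 + 14530\right) = \left(1523 + \frac{29900}{-49664}\right) \left(-24329 + 14530\right) = \left(1523 + 29900 \left(- \frac{1}{49664}\right)\right) \left(-9799\right) = \left(1523 - \frac{7475}{12416}\right) \left(-9799\right) = \frac{18902093}{12416} \left(-9799\right) = - \frac{185221609307}{12416}$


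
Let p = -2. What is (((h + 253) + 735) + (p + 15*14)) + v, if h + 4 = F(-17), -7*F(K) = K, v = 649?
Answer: 12904/7 ≈ 1843.4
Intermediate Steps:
F(K) = -K/7
h = -11/7 (h = -4 - 1/7*(-17) = -4 + 17/7 = -11/7 ≈ -1.5714)
(((h + 253) + 735) + (p + 15*14)) + v = (((-11/7 + 253) + 735) + (-2 + 15*14)) + 649 = ((1760/7 + 735) + (-2 + 210)) + 649 = (6905/7 + 208) + 649 = 8361/7 + 649 = 12904/7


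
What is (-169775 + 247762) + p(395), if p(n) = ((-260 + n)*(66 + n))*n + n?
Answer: 24661207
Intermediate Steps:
p(n) = n + n*(-260 + n)*(66 + n) (p(n) = n*(-260 + n)*(66 + n) + n = n + n*(-260 + n)*(66 + n))
(-169775 + 247762) + p(395) = (-169775 + 247762) + 395*(-17159 + 395**2 - 194*395) = 77987 + 395*(-17159 + 156025 - 76630) = 77987 + 395*62236 = 77987 + 24583220 = 24661207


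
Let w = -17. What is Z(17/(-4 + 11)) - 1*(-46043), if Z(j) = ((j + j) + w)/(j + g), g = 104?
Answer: 6860390/149 ≈ 46043.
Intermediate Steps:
Z(j) = (-17 + 2*j)/(104 + j) (Z(j) = ((j + j) - 17)/(j + 104) = (2*j - 17)/(104 + j) = (-17 + 2*j)/(104 + j))
Z(17/(-4 + 11)) - 1*(-46043) = (-17 + 2*(17/(-4 + 11)))/(104 + 17/(-4 + 11)) - 1*(-46043) = (-17 + 2*(17/7))/(104 + 17/7) + 46043 = (-17 + 34/7)/(745/7) + 46043 = (7/745)*(-85/7) + 46043 = -17/149 + 46043 = 6860390/149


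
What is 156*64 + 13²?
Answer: 10153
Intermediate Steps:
156*64 + 13² = 9984 + 169 = 10153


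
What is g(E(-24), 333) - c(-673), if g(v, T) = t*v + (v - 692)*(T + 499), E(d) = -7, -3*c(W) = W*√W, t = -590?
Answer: -577438 - 673*I*√673/3 ≈ -5.7744e+5 - 5819.7*I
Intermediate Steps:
c(W) = -W^(3/2)/3 (c(W) = -W*√W/3 = -W^(3/2)/3)
g(v, T) = -590*v + (-692 + v)*(499 + T) (g(v, T) = -590*v + (v - 692)*(T + 499) = -590*v + (-692 + v)*(499 + T))
g(E(-24), 333) - c(-673) = (-345308 - 692*333 - 91*(-7) + 333*(-7)) - (-1)*(-673)^(3/2)/3 = (-345308 - 230436 + 637 - 2331) - (-1)*(-673*I*√673)/3 = -577438 - 673*I*√673/3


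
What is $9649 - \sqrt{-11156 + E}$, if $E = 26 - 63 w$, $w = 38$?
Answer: $9649 - 14 i \sqrt{69} \approx 9649.0 - 116.29 i$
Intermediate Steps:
$E = -2368$ ($E = 26 - 2394 = -2368$)
$9649 - \sqrt{-11156 + E} = 9649 - \sqrt{-11156 - 2368} = 9649 - \sqrt{-13524} = 9649 - 14 i \sqrt{69}$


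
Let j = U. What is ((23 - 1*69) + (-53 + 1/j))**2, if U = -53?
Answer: 27541504/2809 ≈ 9804.7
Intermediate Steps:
j = -53
((23 - 1*69) + (-53 + 1/j))**2 = ((23 - 1*69) + (-53 + 1/(-53)))**2 = ((23 - 69) + (-53 - 1/53))**2 = (-46 - 2810/53)**2 = (-5248/53)**2 = 27541504/2809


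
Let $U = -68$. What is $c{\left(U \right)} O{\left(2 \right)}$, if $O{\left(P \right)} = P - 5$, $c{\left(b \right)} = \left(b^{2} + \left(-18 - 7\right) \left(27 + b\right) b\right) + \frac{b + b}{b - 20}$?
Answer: $\frac{2147457}{11} \approx 1.9522 \cdot 10^{5}$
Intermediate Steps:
$c{\left(b \right)} = b^{2} + b \left(-675 - 25 b\right) + \frac{2 b}{-20 + b}$ ($c{\left(b \right)} = \left(b^{2} + - 25 \left(27 + b\right) b\right) + \frac{2 b}{-20 + b} = \left(b^{2} + \left(-675 - 25 b\right) b\right) + \frac{2 b}{-20 + b} = \left(b^{2} + b \left(-675 - 25 b\right)\right) + \frac{2 b}{-20 + b} = b^{2} + b \left(-675 - 25 b\right) + \frac{2 b}{-20 + b}$)
$O{\left(P \right)} = -5 + P$
$c{\left(U \right)} O{\left(2 \right)} = - \frac{68 \left(13502 - -13260 - 24 \left(-68\right)^{2}\right)}{-20 - 68} \left(-5 + 2\right) = - \frac{68 \left(13502 + 13260 - 110976\right)}{-88} \left(-3\right) = \left(-68\right) \left(- \frac{1}{88}\right) \left(13502 + 13260 - 110976\right) \left(-3\right) = \left(-68\right) \left(- \frac{1}{88}\right) \left(-84214\right) \left(-3\right) = \left(- \frac{715819}{11}\right) \left(-3\right) = \frac{2147457}{11}$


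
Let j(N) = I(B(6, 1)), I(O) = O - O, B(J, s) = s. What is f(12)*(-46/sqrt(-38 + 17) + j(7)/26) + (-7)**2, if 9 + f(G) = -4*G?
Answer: 49 - 874*I*sqrt(21)/7 ≈ 49.0 - 572.17*I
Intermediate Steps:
f(G) = -9 - 4*G
I(O) = 0
j(N) = 0
f(12)*(-46/sqrt(-38 + 17) + j(7)/26) + (-7)**2 = (-9 - 4*12)*(-46/sqrt(-38 + 17) + 0/26) + (-7)**2 = (-9 - 48)*(-46*(-I*sqrt(21)/21) + 0*(1/26)) + 49 = -57*(-46*(-I*sqrt(21)/21) + 0) + 49 = -57*(-(-46)*I*sqrt(21)/21 + 0) + 49 = -57*(46*I*sqrt(21)/21 + 0) + 49 = -874*I*sqrt(21)/7 + 49 = 49 - 874*I*sqrt(21)/7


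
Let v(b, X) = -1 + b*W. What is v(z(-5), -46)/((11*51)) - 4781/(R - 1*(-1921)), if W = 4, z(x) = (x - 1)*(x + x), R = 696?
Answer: -2056678/1468137 ≈ -1.4009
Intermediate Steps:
z(x) = 2*x*(-1 + x) (z(x) = (-1 + x)*(2*x) = 2*x*(-1 + x))
v(b, X) = -1 + 4*b (v(b, X) = -1 + b*4 = -1 + 4*b)
v(z(-5), -46)/((11*51)) - 4781/(R - 1*(-1921)) = (-1 + 4*(2*(-5)*(-1 - 5)))/((11*51)) - 4781/(696 - 1*(-1921)) = (-1 + 4*(2*(-5)*(-6)))/561 - 4781/(696 + 1921) = (-1 + 4*60)*(1/561) - 4781/2617 = (-1 + 240)*(1/561) - 4781*1/2617 = 239*(1/561) - 4781/2617 = 239/561 - 4781/2617 = -2056678/1468137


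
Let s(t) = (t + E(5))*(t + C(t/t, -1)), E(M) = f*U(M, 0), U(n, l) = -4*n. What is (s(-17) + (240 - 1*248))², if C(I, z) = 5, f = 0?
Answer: 38416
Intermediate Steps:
E(M) = 0 (E(M) = 0*(-4*M) = 0)
s(t) = t*(5 + t) (s(t) = (t + 0)*(t + 5) = t*(5 + t))
(s(-17) + (240 - 1*248))² = (-17*(5 - 17) + (240 - 1*248))² = (-17*(-12) + (240 - 248))² = (204 - 8)² = 196² = 38416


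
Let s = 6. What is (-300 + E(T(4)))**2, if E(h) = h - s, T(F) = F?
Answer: 91204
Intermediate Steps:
E(h) = -6 + h (E(h) = h - 1*6 = h - 6 = -6 + h)
(-300 + E(T(4)))**2 = (-300 + (-6 + 4))**2 = (-300 - 2)**2 = (-302)**2 = 91204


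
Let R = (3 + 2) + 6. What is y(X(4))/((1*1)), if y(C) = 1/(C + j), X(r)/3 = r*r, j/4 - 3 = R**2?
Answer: 1/544 ≈ 0.0018382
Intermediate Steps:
R = 11 (R = 5 + 6 = 11)
j = 496 (j = 12 + 4*11**2 = 12 + 4*121 = 12 + 484 = 496)
X(r) = 3*r**2 (X(r) = 3*(r*r) = 3*r**2)
y(C) = 1/(496 + C) (y(C) = 1/(C + 496) = 1/(496 + C))
y(X(4))/((1*1)) = 1/(((1*1))*(496 + 3*4**2)) = 1/(1*(496 + 3*16)) = 1/(496 + 48) = 1/544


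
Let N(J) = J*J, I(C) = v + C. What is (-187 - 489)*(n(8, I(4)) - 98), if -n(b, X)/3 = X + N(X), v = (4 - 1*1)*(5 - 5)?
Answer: 106808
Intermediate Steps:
v = 0 (v = (4 - 1)*0 = 3*0 = 0)
I(C) = C (I(C) = 0 + C = C)
N(J) = J**2
n(b, X) = -3*X - 3*X**2 (n(b, X) = -3*(X + X**2) = -3*X - 3*X**2)
(-187 - 489)*(n(8, I(4)) - 98) = (-187 - 489)*(3*4*(-1 - 1*4) - 98) = -676*(3*4*(-1 - 4) - 98) = -676*(3*4*(-5) - 98) = -676*(-60 - 98) = -676*(-158) = 106808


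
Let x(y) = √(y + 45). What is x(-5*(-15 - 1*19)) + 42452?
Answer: 42452 + √215 ≈ 42467.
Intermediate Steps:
x(y) = √(45 + y)
x(-5*(-15 - 1*19)) + 42452 = √(45 - 5*(-15 - 1*19)) + 42452 = √(45 - 5*(-15 - 19)) + 42452 = √(45 - 5*(-34)) + 42452 = √(45 + 170) + 42452 = √215 + 42452 = 42452 + √215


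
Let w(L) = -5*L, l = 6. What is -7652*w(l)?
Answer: 229560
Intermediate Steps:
-7652*w(l) = -(-38260)*6 = -7652*(-30) = 229560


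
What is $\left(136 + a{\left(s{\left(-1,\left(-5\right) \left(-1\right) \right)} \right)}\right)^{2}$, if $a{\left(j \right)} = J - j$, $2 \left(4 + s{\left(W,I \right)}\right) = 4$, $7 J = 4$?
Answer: $\frac{940900}{49} \approx 19202.0$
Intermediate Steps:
$J = \frac{4}{7}$ ($J = \frac{1}{7} \cdot 4 = \frac{4}{7} \approx 0.57143$)
$s{\left(W,I \right)} = -2$ ($s{\left(W,I \right)} = -4 + \frac{1}{2} \cdot 4 = -4 + 2 = -2$)
$a{\left(j \right)} = \frac{4}{7} - j$
$\left(136 + a{\left(s{\left(-1,\left(-5\right) \left(-1\right) \right)} \right)}\right)^{2} = \left(136 + \left(\frac{4}{7} - -2\right)\right)^{2} = \left(136 + \left(\frac{4}{7} + 2\right)\right)^{2} = \left(136 + \frac{18}{7}\right)^{2} = \left(\frac{970}{7}\right)^{2} = \frac{940900}{49}$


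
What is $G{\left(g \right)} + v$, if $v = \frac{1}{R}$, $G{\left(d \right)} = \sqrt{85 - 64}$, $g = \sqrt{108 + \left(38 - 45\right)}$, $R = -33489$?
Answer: $- \frac{1}{33489} + \sqrt{21} \approx 4.5825$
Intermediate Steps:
$g = \sqrt{101}$ ($g = \sqrt{108 + \left(38 - 45\right)} = \sqrt{108 - 7} = \sqrt{101} \approx 10.05$)
$G{\left(d \right)} = \sqrt{21}$
$v = - \frac{1}{33489}$ ($v = \frac{1}{-33489} = - \frac{1}{33489} \approx -2.9861 \cdot 10^{-5}$)
$G{\left(g \right)} + v = \sqrt{21} - \frac{1}{33489} = - \frac{1}{33489} + \sqrt{21}$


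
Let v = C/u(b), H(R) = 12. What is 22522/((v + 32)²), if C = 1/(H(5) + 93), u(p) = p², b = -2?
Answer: 3972880800/180660481 ≈ 21.991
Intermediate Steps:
C = 1/105 (C = 1/(12 + 93) = 1/105 ≈ 0.0095238)
v = 1/420 (v = 1/(105*((-2)²)) = (1/105)/4 = (1/105)*(¼) = 1/420 ≈ 0.0023810)
22522/((v + 32)²) = 22522/((1/420 + 32)²) = 22522/((13441/420)²) = 22522/(180660481/176400) = 22522*(176400/180660481) = 3972880800/180660481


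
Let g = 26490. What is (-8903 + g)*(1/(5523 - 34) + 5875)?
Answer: 567143395212/5489 ≈ 1.0332e+8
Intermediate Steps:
(-8903 + g)*(1/(5523 - 34) + 5875) = (-8903 + 26490)*(1/(5523 - 34) + 5875) = 17587*(1/5489 + 5875) = 17587*(32247876/5489) = 567143395212/5489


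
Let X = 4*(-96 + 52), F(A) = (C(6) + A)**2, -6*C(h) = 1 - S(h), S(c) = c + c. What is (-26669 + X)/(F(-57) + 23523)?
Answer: -138060/136627 ≈ -1.0105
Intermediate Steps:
S(c) = 2*c
C(h) = -1/6 + h/3 (C(h) = -(1 - 2*h)/6 = -1/6 + h/3)
F(A) = (11/6 + A)**2 (F(A) = ((-1/6 + (1/3)*6) + A)**2 = ((-1/6 + 2) + A)**2 = (11/6 + A)**2)
X = -176 (X = 4*(-44) = -176)
(-26669 + X)/(F(-57) + 23523) = (-26669 - 176)/((11 + 6*(-57))**2/36 + 23523) = -26845/((11 - 342)**2/36 + 23523) = -26845/((1/36)*(-331)**2 + 23523) = -26845/((1/36)*109561 + 23523) = -26845/(109561/36 + 23523) = -26845/956389/36 = -26845*36/956389 = -138060/136627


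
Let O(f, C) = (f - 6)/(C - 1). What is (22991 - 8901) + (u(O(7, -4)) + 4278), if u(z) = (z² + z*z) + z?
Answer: 459197/25 ≈ 18368.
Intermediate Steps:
O(f, C) = (-6 + f)/(-1 + C)
u(z) = z + 2*z² (u(z) = (z² + z²) + z = 2*z² + z = z + 2*z²)
(22991 - 8901) + (u(O(7, -4)) + 4278) = (22991 - 8901) + (((-6 + 7)/(-1 - 4))*(1 + 2*((-6 + 7)/(-1 - 4))) + 4278) = 14090 + ((1/(-5))*(1 + 2*(1/(-5))) + 4278) = 14090 + ((-⅕*1)*(1 + 2*(-⅕*1)) + 4278) = 14090 + (-(1 + 2*(-⅕))/5 + 4278) = 14090 + (-(1 - ⅖)/5 + 4278) = 14090 + (-⅕*⅗ + 4278) = 14090 + (-3/25 + 4278) = 14090 + 106947/25 = 459197/25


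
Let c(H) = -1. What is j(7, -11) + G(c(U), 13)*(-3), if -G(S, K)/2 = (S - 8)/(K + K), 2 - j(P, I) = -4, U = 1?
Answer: 51/13 ≈ 3.9231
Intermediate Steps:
j(P, I) = 6 (j(P, I) = 2 - 1*(-4) = 2 + 4 = 6)
G(S, K) = -(-8 + S)/K (G(S, K) = -2*(S - 8)/(K + K) = -2*(-8 + S)/(2*K) = -2*(-8 + S)*1/(2*K) = -(-8 + S)/K)
j(7, -11) + G(c(U), 13)*(-3) = 6 + ((8 - 1*(-1))/13)*(-3) = 6 + ((8 + 1)/13)*(-3) = 6 + ((1/13)*9)*(-3) = 6 + (9/13)*(-3) = 6 - 27/13 = 51/13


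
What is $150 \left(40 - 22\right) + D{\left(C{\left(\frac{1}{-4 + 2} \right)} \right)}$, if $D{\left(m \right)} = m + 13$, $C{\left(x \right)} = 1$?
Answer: $2714$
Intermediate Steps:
$D{\left(m \right)} = 13 + m$
$150 \left(40 - 22\right) + D{\left(C{\left(\frac{1}{-4 + 2} \right)} \right)} = 150 \left(40 - 22\right) + \left(13 + 1\right) = 150 \left(40 - 22\right) + 14 = 150 \cdot 18 + 14 = 2700 + 14 = 2714$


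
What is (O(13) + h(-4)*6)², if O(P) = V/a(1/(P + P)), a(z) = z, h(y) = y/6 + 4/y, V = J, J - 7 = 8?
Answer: 144400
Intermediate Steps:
J = 15 (J = 7 + 8 = 15)
V = 15
h(y) = 4/y + y/6 (h(y) = y*(⅙) + 4/y = y/6 + 4/y = 4/y + y/6)
O(P) = 30*P (O(P) = 15/(1/(P + P)) = 15/(1/(2*P)) = 15/((1/(2*P))) = 15*(2*P) = 30*P)
(O(13) + h(-4)*6)² = (30*13 + (4/(-4) + (⅙)*(-4))*6)² = (390 + (4*(-¼) - ⅔)*6)² = (390 + (-1 - ⅔)*6)² = (390 - 5/3*6)² = (390 - 10)² = 380² = 144400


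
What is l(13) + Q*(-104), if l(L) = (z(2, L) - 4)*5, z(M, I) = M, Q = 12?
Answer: -1258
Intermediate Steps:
l(L) = -10 (l(L) = (2 - 4)*5 = -2*5 = -10)
l(13) + Q*(-104) = -10 + 12*(-104) = -10 - 1248 = -1258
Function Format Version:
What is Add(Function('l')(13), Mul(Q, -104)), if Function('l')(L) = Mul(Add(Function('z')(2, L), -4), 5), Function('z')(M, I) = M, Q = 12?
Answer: -1258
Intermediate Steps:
Function('l')(L) = -10 (Function('l')(L) = Mul(Add(2, -4), 5) = Mul(-2, 5) = -10)
Add(Function('l')(13), Mul(Q, -104)) = Add(-10, Mul(12, -104)) = Add(-10, -1248) = -1258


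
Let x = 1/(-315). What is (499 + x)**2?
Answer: 24706809856/99225 ≈ 2.4900e+5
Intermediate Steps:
x = -1/315 ≈ -0.0031746
(499 + x)**2 = (499 - 1/315)**2 = (157184/315)**2 = 24706809856/99225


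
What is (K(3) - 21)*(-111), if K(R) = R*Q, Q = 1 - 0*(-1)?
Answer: 1998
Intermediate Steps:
Q = 1 (Q = 1 - 1*0 = 1 + 0 = 1)
K(R) = R (K(R) = R*1 = R)
(K(3) - 21)*(-111) = (3 - 21)*(-111) = -18*(-111) = 1998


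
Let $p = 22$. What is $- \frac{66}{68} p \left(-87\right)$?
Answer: $\frac{31581}{17} \approx 1857.7$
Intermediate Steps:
$- \frac{66}{68} p \left(-87\right) = - \frac{66}{68} \cdot 22 \left(-87\right) = \left(-66\right) \frac{1}{68} \cdot 22 \left(-87\right) = \left(- \frac{33}{34}\right) 22 \left(-87\right) = \left(- \frac{363}{17}\right) \left(-87\right) = \frac{31581}{17}$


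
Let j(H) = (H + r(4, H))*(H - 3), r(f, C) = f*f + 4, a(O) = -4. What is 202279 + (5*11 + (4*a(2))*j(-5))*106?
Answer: 411629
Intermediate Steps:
r(f, C) = 4 + f² (r(f, C) = f² + 4 = 4 + f²)
j(H) = (-3 + H)*(20 + H) (j(H) = (H + (4 + 4²))*(H - 3) = (H + (4 + 16))*(-3 + H) = (H + 20)*(-3 + H) = (20 + H)*(-3 + H) = (-3 + H)*(20 + H))
202279 + (5*11 + (4*a(2))*j(-5))*106 = 202279 + (5*11 + (4*(-4))*(-60 + (-5)² + 17*(-5)))*106 = 202279 + (55 - 16*(-60 + 25 - 85))*106 = 202279 + (55 - 16*(-120))*106 = 202279 + (55 + 1920)*106 = 202279 + 1975*106 = 202279 + 209350 = 411629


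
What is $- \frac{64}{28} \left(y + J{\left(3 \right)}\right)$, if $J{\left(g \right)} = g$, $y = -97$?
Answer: $\frac{1504}{7} \approx 214.86$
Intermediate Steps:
$- \frac{64}{28} \left(y + J{\left(3 \right)}\right) = - \frac{64}{28} \left(-97 + 3\right) = \left(-64\right) \frac{1}{28} \left(-94\right) = \left(- \frac{16}{7}\right) \left(-94\right) = \frac{1504}{7}$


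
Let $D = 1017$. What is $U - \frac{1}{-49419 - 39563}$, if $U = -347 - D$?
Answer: $- \frac{121371447}{88982} \approx -1364.0$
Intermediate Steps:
$U = -1364$ ($U = -347 - 1017 = -1364$)
$U - \frac{1}{-49419 - 39563} = -1364 - \frac{1}{-49419 - 39563} = -1364 - \frac{1}{-88982} = -1364 - - \frac{1}{88982} = -1364 + \frac{1}{88982} = - \frac{121371447}{88982}$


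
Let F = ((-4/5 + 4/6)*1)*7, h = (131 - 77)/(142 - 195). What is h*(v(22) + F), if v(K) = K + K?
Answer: -11628/265 ≈ -43.879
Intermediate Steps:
v(K) = 2*K
h = -54/53 (h = 54/(-53) = 54*(-1/53) = -54/53 ≈ -1.0189)
F = -14/15 (F = ((-4*⅕ + 4*(⅙))*1)*7 = ((-⅘ + ⅔)*1)*7 = -2/15*1*7 = -2/15*7 = -14/15 ≈ -0.93333)
h*(v(22) + F) = -54*(2*22 - 14/15)/53 = -54*(44 - 14/15)/53 = -54/53*646/15 = -11628/265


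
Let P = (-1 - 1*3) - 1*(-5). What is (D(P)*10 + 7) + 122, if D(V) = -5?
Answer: 79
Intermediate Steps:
P = 1 (P = (-1 - 3) + 5 = -4 + 5 = 1)
(D(P)*10 + 7) + 122 = (-5*10 + 7) + 122 = (-50 + 7) + 122 = -43 + 122 = 79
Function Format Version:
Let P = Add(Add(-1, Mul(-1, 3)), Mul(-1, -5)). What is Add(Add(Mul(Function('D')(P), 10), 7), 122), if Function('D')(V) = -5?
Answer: 79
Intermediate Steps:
P = 1 (P = Add(Add(-1, -3), 5) = Add(-4, 5) = 1)
Add(Add(Mul(Function('D')(P), 10), 7), 122) = Add(Add(Mul(-5, 10), 7), 122) = Add(Add(-50, 7), 122) = Add(-43, 122) = 79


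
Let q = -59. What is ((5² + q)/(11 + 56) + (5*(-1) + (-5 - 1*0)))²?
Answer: 495616/4489 ≈ 110.41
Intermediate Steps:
((5² + q)/(11 + 56) + (5*(-1) + (-5 - 1*0)))² = ((5² - 59)/(11 + 56) + (5*(-1) + (-5 - 1*0)))² = ((25 - 59)/67 + (-5 + (-5 + 0)))² = (-34*1/67 + (-5 - 5))² = (-34/67 - 10)² = (-704/67)² = 495616/4489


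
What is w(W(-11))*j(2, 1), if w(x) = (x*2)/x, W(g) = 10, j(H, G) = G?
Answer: 2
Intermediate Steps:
w(x) = 2 (w(x) = (2*x)/x = 2)
w(W(-11))*j(2, 1) = 2*1 = 2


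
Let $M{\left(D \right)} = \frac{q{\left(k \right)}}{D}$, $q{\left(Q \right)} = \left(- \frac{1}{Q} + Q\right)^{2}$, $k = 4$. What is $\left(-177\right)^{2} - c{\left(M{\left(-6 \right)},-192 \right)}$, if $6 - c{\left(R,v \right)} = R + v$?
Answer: $\frac{996117}{32} \approx 31129.0$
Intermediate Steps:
$q{\left(Q \right)} = \left(Q - \frac{1}{Q}\right)^{2}$
$M{\left(D \right)} = \frac{225}{16 D}$ ($M{\left(D \right)} = \frac{\frac{1}{16} \left(-1 + 4^{2}\right)^{2}}{D} = \frac{\frac{1}{16} \left(-1 + 16\right)^{2}}{D} = \frac{\frac{1}{16} \cdot 15^{2}}{D} = \frac{\frac{1}{16} \cdot 225}{D} = \frac{225}{16 D}$)
$c{\left(R,v \right)} = 6 - R - v$ ($c{\left(R,v \right)} = 6 - \left(R + v\right) = 6 - R - v$)
$\left(-177\right)^{2} - c{\left(M{\left(-6 \right)},-192 \right)} = \left(-177\right)^{2} - \left(6 - \frac{225}{16 \left(-6\right)} - -192\right) = 31329 - \left(6 - \frac{225}{16} \left(- \frac{1}{6}\right) + 192\right) = 31329 - \left(6 - - \frac{75}{32} + 192\right) = 31329 - \left(6 + \frac{75}{32} + 192\right) = 31329 - \frac{6411}{32} = \frac{996117}{32}$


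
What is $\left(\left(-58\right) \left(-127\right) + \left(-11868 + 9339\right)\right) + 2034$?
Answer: $6871$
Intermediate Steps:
$\left(\left(-58\right) \left(-127\right) + \left(-11868 + 9339\right)\right) + 2034 = \left(7366 - 2529\right) + 2034 = 4837 + 2034 = 6871$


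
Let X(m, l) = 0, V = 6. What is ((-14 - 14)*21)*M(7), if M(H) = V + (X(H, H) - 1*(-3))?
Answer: -5292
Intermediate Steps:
M(H) = 9 (M(H) = 6 + (0 - 1*(-3)) = 6 + (0 + 3) = 6 + 3 = 9)
((-14 - 14)*21)*M(7) = ((-14 - 14)*21)*9 = -28*21*9 = -588*9 = -5292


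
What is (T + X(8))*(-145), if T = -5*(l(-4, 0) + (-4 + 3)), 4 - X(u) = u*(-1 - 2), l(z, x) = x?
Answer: -4785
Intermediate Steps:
X(u) = 4 + 3*u (X(u) = 4 - u*(-1 - 2) = 4 - u*(-3) = 4 - (-3)*u = 4 + 3*u)
T = 5 (T = -5*(0 + (-4 + 3)) = -5*(0 - 1) = -5*(-1) = 5)
(T + X(8))*(-145) = (5 + (4 + 3*8))*(-145) = (5 + (4 + 24))*(-145) = (5 + 28)*(-145) = 33*(-145) = -4785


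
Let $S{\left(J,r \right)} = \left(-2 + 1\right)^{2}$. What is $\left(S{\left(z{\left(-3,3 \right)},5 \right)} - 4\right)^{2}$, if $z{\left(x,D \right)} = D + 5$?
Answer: $9$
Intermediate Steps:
$z{\left(x,D \right)} = 5 + D$
$S{\left(J,r \right)} = 1$ ($S{\left(J,r \right)} = \left(-1\right)^{2} = 1$)
$\left(S{\left(z{\left(-3,3 \right)},5 \right)} - 4\right)^{2} = \left(1 - 4\right)^{2} = \left(-3\right)^{2} = 9$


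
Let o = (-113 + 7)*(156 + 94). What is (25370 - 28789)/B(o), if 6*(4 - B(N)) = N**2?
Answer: 39/1335076 ≈ 2.9212e-5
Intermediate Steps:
o = -26500 (o = -106*250 = -26500)
B(N) = 4 - N**2/6
(25370 - 28789)/B(o) = (25370 - 28789)/(4 - 1/6*(-26500)**2) = -3419/(4 - 1/6*702250000) = -3419/(4 - 351125000/3) = -3419/(-351124988/3) = -3419*(-3/351124988) = 39/1335076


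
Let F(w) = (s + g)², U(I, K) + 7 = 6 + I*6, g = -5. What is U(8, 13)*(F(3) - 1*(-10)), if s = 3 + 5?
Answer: 893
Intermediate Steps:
s = 8
U(I, K) = -1 + 6*I (U(I, K) = -7 + (6 + I*6) = -7 + (6 + 6*I) = -1 + 6*I)
F(w) = 9 (F(w) = (8 - 5)² = 3² = 9)
U(8, 13)*(F(3) - 1*(-10)) = (-1 + 6*8)*(9 - 1*(-10)) = (-1 + 48)*(9 + 10) = 47*19 = 893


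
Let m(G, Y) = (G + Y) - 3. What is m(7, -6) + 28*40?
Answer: 1118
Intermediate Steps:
m(G, Y) = -3 + G + Y
m(7, -6) + 28*40 = (-3 + 7 - 6) + 28*40 = -2 + 1120 = 1118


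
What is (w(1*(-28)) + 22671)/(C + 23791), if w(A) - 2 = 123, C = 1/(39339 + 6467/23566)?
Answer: 21133472697436/22055906715297 ≈ 0.95818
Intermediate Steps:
C = 23566/927069341 (C = 1/(39339 + 6467*(1/23566)) = 1/(39339 + 6467/23566) = 1/(927069341/23566) = 23566/927069341 ≈ 2.5420e-5)
w(A) = 125 (w(A) = 2 + 123 = 125)
(w(1*(-28)) + 22671)/(C + 23791) = (125 + 22671)/(23566/927069341 + 23791) = 22796/(22055906715297/927069341) = 22796*(927069341/22055906715297) = 21133472697436/22055906715297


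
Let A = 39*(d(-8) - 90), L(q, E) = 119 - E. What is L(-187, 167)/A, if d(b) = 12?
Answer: 8/507 ≈ 0.015779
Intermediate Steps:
A = -3042 (A = 39*(12 - 90) = 39*(-78) = -3042)
L(-187, 167)/A = (119 - 1*167)/(-3042) = (119 - 167)*(-1/3042) = -48*(-1/3042) = 8/507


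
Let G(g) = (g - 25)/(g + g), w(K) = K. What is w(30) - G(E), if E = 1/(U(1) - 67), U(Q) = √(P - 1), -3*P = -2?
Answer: -808 + 25*I*√3/6 ≈ -808.0 + 7.2169*I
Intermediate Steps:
P = ⅔ (P = -⅓*(-2) = ⅔ ≈ 0.66667)
U(Q) = I*√3/3 (U(Q) = √(⅔ - 1) = √(-⅓) = I*√3/3)
E = 1/(-67 + I*√3/3) (E = 1/(I*√3/3 - 67) = 1/(-67 + I*√3/3) ≈ -0.014924 - 0.0001286*I)
G(g) = (-25 + g)/(2*g) (G(g) = (-25 + g)/((2*g)) = (-25 + g)*(1/(2*g)) = (-25 + g)/(2*g))
w(30) - G(E) = 30 - (-25 + (-201/13468 - I*√3/13468))/(2*(-201/13468 - I*√3/13468)) = 30 - (-336901/13468 - I*√3/13468)/(2*(-201/13468 - I*√3/13468))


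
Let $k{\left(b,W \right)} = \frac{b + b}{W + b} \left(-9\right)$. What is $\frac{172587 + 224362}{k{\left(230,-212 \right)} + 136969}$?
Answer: $\frac{396949}{136739} \approx 2.903$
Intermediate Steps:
$k{\left(b,W \right)} = - \frac{18 b}{W + b}$ ($k{\left(b,W \right)} = \frac{2 b}{W + b} \left(-9\right) = - \frac{18 b}{W + b}$)
$\frac{172587 + 224362}{k{\left(230,-212 \right)} + 136969} = \frac{172587 + 224362}{\left(-18\right) 230 \frac{1}{-212 + 230} + 136969} = \frac{396949}{\left(-18\right) 230 \cdot \frac{1}{18} + 136969} = \frac{396949}{-230 + 136969} = \frac{396949}{136739}$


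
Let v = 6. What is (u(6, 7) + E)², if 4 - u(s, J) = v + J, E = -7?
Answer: 256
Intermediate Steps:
u(s, J) = -2 - J (u(s, J) = 4 - (6 + J) = 4 + (-6 - J) = -2 - J)
(u(6, 7) + E)² = ((-2 - 1*7) - 7)² = ((-2 - 7) - 7)² = (-9 - 7)² = (-16)² = 256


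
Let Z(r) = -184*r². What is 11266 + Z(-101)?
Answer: -1865718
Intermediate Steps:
11266 + Z(-101) = 11266 - 184*(-101)² = 11266 - 184*10201 = 11266 - 1876984 = -1865718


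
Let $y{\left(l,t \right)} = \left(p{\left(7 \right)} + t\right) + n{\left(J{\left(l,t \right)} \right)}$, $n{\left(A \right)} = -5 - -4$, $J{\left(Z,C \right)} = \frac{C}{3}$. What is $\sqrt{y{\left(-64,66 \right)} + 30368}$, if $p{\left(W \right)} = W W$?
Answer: $\sqrt{30482} \approx 174.59$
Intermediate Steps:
$J{\left(Z,C \right)} = \frac{C}{3}$ ($J{\left(Z,C \right)} = C \frac{1}{3} = \frac{C}{3}$)
$n{\left(A \right)} = -1$ ($n{\left(A \right)} = -5 + 4 = -1$)
$p{\left(W \right)} = W^{2}$
$y{\left(l,t \right)} = 48 + t$ ($y{\left(l,t \right)} = \left(7^{2} + t\right) - 1 = \left(49 + t\right) - 1 = 48 + t$)
$\sqrt{y{\left(-64,66 \right)} + 30368} = \sqrt{\left(48 + 66\right) + 30368} = \sqrt{114 + 30368} = \sqrt{30482}$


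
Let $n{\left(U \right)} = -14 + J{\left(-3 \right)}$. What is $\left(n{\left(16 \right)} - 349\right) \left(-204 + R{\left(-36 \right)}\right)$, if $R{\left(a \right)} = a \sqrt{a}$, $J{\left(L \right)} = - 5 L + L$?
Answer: $71604 + 75816 i \approx 71604.0 + 75816.0 i$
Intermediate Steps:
$J{\left(L \right)} = - 4 L$
$R{\left(a \right)} = a^{\frac{3}{2}}$
$n{\left(U \right)} = -2$ ($n{\left(U \right)} = -14 - -12 = -14 + 12 = -2$)
$\left(n{\left(16 \right)} - 349\right) \left(-204 + R{\left(-36 \right)}\right) = \left(-2 - 349\right) \left(-204 + \left(-36\right)^{\frac{3}{2}}\right) = - 351 \left(-204 - 216 i\right) = 71604 + 75816 i$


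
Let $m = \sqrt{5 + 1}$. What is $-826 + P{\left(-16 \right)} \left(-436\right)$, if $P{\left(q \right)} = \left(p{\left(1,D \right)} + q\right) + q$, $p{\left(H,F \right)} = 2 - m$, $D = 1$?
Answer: $12254 + 436 \sqrt{6} \approx 13322.0$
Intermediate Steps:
$m = \sqrt{6} \approx 2.4495$
$p{\left(H,F \right)} = 2 - \sqrt{6}$
$P{\left(q \right)} = 2 - \sqrt{6} + 2 q$ ($P{\left(q \right)} = \left(\left(2 - \sqrt{6}\right) + q\right) + q = \left(2 + q - \sqrt{6}\right) + q = 2 - \sqrt{6} + 2 q$)
$-826 + P{\left(-16 \right)} \left(-436\right) = -826 + \left(2 - \sqrt{6} + 2 \left(-16\right)\right) \left(-436\right) = -826 + \left(2 - \sqrt{6} - 32\right) \left(-436\right) = -826 + \left(-30 - \sqrt{6}\right) \left(-436\right) = -826 + \left(13080 + 436 \sqrt{6}\right) = 12254 + 436 \sqrt{6}$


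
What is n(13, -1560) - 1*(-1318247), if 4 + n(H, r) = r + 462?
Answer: 1317145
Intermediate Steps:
n(H, r) = 458 + r (n(H, r) = -4 + (r + 462) = -4 + (462 + r) = 458 + r)
n(13, -1560) - 1*(-1318247) = (458 - 1560) - 1*(-1318247) = -1102 + 1318247 = 1317145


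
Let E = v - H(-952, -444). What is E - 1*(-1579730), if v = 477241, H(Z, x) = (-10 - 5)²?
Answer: 2056746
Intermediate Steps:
H(Z, x) = 225 (H(Z, x) = (-15)² = 225)
E = 477016 (E = 477241 - 1*225 = 477241 - 225 = 477016)
E - 1*(-1579730) = 477016 - 1*(-1579730) = 477016 + 1579730 = 2056746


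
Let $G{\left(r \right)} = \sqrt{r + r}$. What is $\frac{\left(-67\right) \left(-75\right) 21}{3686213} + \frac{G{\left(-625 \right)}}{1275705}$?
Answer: $\frac{105525}{3686213} + \frac{5 i \sqrt{2}}{255141} \approx 0.028627 + 2.7714 \cdot 10^{-5} i$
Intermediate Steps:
$G{\left(r \right)} = \sqrt{2} \sqrt{r}$ ($G{\left(r \right)} = \sqrt{2 r} = \sqrt{2} \sqrt{r}$)
$\frac{\left(-67\right) \left(-75\right) 21}{3686213} + \frac{G{\left(-625 \right)}}{1275705} = \frac{\left(-67\right) \left(-75\right) 21}{3686213} + \frac{\sqrt{2} \sqrt{-625}}{1275705} = 5025 \cdot 21 \cdot \frac{1}{3686213} + \sqrt{2} \cdot 25 i \frac{1}{1275705} = 105525 \cdot \frac{1}{3686213} + 25 i \sqrt{2} \cdot \frac{1}{1275705} = \frac{105525}{3686213} + \frac{5 i \sqrt{2}}{255141}$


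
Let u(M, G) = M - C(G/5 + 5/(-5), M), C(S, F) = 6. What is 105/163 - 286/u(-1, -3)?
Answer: 47353/1141 ≈ 41.501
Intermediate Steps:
u(M, G) = -6 + M (u(M, G) = M - 1*6 = M - 6 = -6 + M)
105/163 - 286/u(-1, -3) = 105/163 - 286/(-6 - 1) = 105*(1/163) - 286/(-7) = 105/163 - 286*(-⅐) = 105/163 + 286/7 = 47353/1141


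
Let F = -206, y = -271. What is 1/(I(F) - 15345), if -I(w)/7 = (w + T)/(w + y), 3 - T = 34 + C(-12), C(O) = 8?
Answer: -477/7321280 ≈ -6.5153e-5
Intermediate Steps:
T = -39 (T = 3 - (34 + 8) = 3 - 1*42 = 3 - 42 = -39)
I(w) = -7*(-39 + w)/(-271 + w) (I(w) = -7*(w - 39)/(w - 271) = -7*(-39 + w)/(-271 + w))
1/(I(F) - 15345) = 1/(7*(39 - 1*(-206))/(-271 - 206) - 15345) = 1/(7*(39 + 206)/(-477) - 15345) = 1/(7*(-1/477)*245 - 15345) = 1/(-1715/477 - 15345) = 1/(-7321280/477) = -477/7321280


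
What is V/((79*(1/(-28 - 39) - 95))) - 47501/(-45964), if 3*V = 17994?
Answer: 2708774545/11557969548 ≈ 0.23436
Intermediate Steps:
V = 5998 (V = (⅓)*17994 = 5998)
V/((79*(1/(-28 - 39) - 95))) - 47501/(-45964) = 5998/((79*(1/(-28 - 39) - 95))) - 47501/(-45964) = 5998/((79*(1/(-67) - 95))) - 47501*(-1/45964) = 5998/((79*(-1/67 - 95))) + 47501/45964 = 5998/((79*(-6366/67))) + 47501/45964 = 5998/(-502914/67) + 47501/45964 = 5998*(-67/502914) + 47501/45964 = -200933/251457 + 47501/45964 = 2708774545/11557969548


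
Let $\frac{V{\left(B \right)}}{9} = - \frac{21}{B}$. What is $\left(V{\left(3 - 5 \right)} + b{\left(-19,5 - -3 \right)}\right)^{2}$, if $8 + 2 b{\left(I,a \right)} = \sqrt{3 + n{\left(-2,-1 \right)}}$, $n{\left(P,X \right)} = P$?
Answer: $8281$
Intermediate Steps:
$b{\left(I,a \right)} = - \frac{7}{2}$ ($b{\left(I,a \right)} = -4 + \frac{\sqrt{3 - 2}}{2} = -4 + \frac{\sqrt{1}}{2} = -4 + \frac{1}{2} \cdot 1 = -4 + \frac{1}{2} = - \frac{7}{2}$)
$V{\left(B \right)} = - \frac{189}{B}$ ($V{\left(B \right)} = 9 \left(- \frac{21}{B}\right) = - \frac{189}{B}$)
$\left(V{\left(3 - 5 \right)} + b{\left(-19,5 - -3 \right)}\right)^{2} = \left(- \frac{189}{3 - 5} - \frac{7}{2}\right)^{2} = \left(- \frac{189}{-2} - \frac{7}{2}\right)^{2} = \left(\left(-189\right) \left(- \frac{1}{2}\right) - \frac{7}{2}\right)^{2} = \left(\frac{189}{2} - \frac{7}{2}\right)^{2} = 91^{2} = 8281$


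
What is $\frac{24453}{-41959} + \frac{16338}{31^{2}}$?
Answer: $\frac{662026809}{40322599} \approx 16.418$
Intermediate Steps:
$\frac{24453}{-41959} + \frac{16338}{31^{2}} = 24453 \left(- \frac{1}{41959}\right) + \frac{16338}{961} = - \frac{24453}{41959} + 16338 \cdot \frac{1}{961} = - \frac{24453}{41959} + \frac{16338}{961} = \frac{662026809}{40322599}$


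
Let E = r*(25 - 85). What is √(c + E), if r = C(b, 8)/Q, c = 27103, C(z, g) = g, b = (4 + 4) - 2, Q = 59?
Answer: √94317223/59 ≈ 164.61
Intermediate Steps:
b = 6 (b = 8 - 2 = 6)
r = 8/59 ≈ 0.13559
E = -480/59 (E = 8*(25 - 85)/59 = (8/59)*(-60) = -480/59 ≈ -8.1356)
√(c + E) = √(27103 - 480/59) = √(1598597/59) = √94317223/59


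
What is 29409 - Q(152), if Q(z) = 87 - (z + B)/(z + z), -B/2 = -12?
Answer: 557129/19 ≈ 29323.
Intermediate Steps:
B = 24 (B = -2*(-12) = 24)
Q(z) = 87 - (24 + z)/(2*z) (Q(z) = 87 - (z + 24)/(z + z) = 87 - (24 + z)/(2*z))
29409 - Q(152) = 29409 - (173/2 - 12/152) = 29409 - (173/2 - 12*1/152) = 29409 - (173/2 - 3/38) = 29409 - 1*1642/19 = 29409 - 1642/19 = 557129/19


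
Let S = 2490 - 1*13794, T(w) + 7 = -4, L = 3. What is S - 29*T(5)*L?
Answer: -10347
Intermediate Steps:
T(w) = -11 (T(w) = -7 - 4 = -11)
S = -11304 (S = 2490 - 13794 = -11304)
S - 29*T(5)*L = -11304 - 29*(-11)*3 = -11304 - (-319)*3 = -11304 - 1*(-957) = -11304 + 957 = -10347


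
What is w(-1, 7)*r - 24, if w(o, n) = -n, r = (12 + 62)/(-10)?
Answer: 139/5 ≈ 27.800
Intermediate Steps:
r = -37/5 (r = 74*(-1/10) = -37/5 ≈ -7.4000)
w(-1, 7)*r - 24 = -1*7*(-37/5) - 24 = -7*(-37/5) - 24 = 259/5 - 24 = 139/5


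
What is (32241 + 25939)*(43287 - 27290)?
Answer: 930705460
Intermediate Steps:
(32241 + 25939)*(43287 - 27290) = 58180*15997 = 930705460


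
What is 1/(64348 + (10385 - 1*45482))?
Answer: 1/29251 ≈ 3.4187e-5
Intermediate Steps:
1/(64348 + (10385 - 1*45482)) = 1/(64348 + (10385 - 45482)) = 1/(64348 - 35097) = 1/29251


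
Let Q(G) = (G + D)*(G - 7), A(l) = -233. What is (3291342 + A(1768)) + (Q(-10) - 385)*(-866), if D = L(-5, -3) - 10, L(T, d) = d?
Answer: 3285913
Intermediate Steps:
D = -13 (D = -3 - 10 = -13)
Q(G) = (-13 + G)*(-7 + G) (Q(G) = (G - 13)*(G - 7) = (-13 + G)*(-7 + G))
(3291342 + A(1768)) + (Q(-10) - 385)*(-866) = (3291342 - 233) + ((91 + (-10)**2 - 20*(-10)) - 385)*(-866) = 3291109 + ((91 + 100 + 200) - 385)*(-866) = 3291109 + (391 - 385)*(-866) = 3291109 + 6*(-866) = 3291109 - 5196 = 3285913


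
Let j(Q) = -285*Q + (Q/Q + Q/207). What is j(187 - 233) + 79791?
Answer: 836116/9 ≈ 92902.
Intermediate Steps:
j(Q) = 1 - 58994*Q/207 (j(Q) = -285*Q + (1 + Q*(1/207)) = -285*Q + (1 + Q/207) = 1 - 58994*Q/207)
j(187 - 233) + 79791 = (1 - 58994*(187 - 233)/207) + 79791 = (1 - 58994/207*(-46)) + 79791 = (1 + 117988/9) + 79791 = 117997/9 + 79791 = 836116/9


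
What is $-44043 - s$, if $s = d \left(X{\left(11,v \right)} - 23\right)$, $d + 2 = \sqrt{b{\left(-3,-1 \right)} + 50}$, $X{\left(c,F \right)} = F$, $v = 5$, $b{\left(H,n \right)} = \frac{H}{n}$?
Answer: $-44079 + 18 \sqrt{53} \approx -43948.0$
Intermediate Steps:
$d = -2 + \sqrt{53}$ ($d = -2 + \sqrt{- \frac{3}{-1} + 50} = -2 + \sqrt{\left(-3\right) \left(-1\right) + 50} = -2 + \sqrt{3 + 50} = -2 + \sqrt{53} \approx 5.2801$)
$s = 36 - 18 \sqrt{53}$ ($s = \left(-2 + \sqrt{53}\right) \left(5 - 23\right) = \left(-2 + \sqrt{53}\right) \left(-18\right) = 36 - 18 \sqrt{53} \approx -95.042$)
$-44043 - s = -44043 - \left(36 - 18 \sqrt{53}\right) = -44079 + 18 \sqrt{53}$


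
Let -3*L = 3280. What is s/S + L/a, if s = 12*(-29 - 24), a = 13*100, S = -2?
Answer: 61846/195 ≈ 317.16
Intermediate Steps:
L = -3280/3 (L = -⅓*3280 = -3280/3 ≈ -1093.3)
a = 1300
s = -636 (s = 12*(-53) = -636)
s/S + L/a = -636/(-2) - 3280/3/1300 = -636*(-½) - 3280/3*1/1300 = 318 - 164/195 = 61846/195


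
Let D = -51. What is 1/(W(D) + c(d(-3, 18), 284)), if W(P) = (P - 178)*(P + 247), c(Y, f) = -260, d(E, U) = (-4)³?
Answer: -1/45144 ≈ -2.2151e-5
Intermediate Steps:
d(E, U) = -64
W(P) = (-178 + P)*(247 + P)
1/(W(D) + c(d(-3, 18), 284)) = 1/((-43966 + (-51)² + 69*(-51)) - 260) = 1/((-43966 + 2601 - 3519) - 260) = 1/(-44884 - 260) = 1/(-45144) = -1/45144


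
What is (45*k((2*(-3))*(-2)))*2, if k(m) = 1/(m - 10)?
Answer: 45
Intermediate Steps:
k(m) = 1/(-10 + m)
(45*k((2*(-3))*(-2)))*2 = (45/(-10 + (2*(-3))*(-2)))*2 = (45/(-10 - 6*(-2)))*2 = (45/(-10 + 12))*2 = (45/2)*2 = 45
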